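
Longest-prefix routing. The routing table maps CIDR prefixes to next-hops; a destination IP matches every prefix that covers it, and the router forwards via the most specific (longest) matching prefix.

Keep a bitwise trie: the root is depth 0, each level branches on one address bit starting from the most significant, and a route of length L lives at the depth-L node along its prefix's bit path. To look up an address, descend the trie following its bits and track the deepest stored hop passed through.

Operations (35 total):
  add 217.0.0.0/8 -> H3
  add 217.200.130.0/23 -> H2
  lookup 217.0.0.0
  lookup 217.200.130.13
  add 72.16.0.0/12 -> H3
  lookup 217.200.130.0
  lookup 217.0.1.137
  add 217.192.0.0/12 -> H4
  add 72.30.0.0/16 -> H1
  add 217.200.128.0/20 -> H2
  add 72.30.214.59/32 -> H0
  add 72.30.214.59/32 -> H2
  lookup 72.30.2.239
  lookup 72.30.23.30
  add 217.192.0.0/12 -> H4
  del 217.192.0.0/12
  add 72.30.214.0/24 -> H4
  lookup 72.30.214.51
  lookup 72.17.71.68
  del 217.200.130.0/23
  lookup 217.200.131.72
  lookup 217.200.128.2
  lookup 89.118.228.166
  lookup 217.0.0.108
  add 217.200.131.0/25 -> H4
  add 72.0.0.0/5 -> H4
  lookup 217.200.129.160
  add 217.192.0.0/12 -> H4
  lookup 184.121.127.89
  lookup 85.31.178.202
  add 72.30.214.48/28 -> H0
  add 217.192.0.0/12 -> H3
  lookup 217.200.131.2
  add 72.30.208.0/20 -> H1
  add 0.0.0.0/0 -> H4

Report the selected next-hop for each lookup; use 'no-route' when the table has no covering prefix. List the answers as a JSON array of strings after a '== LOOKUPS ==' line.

Trace:
  add 217.0.0.0/8 -> H3 at depth 8
  add 217.200.130.0/23 -> H2 at depth 23
  ? 217.0.0.0  path d0:-→d1:-→d2:-→d3:-→d4:-→d5:-→d6:-→d7:-→d8:H3  best=H3
  ? 217.200.130.13  path d0:-→d1:-→d2:-→d3:-→d4:-→d5:-→d6:-→d7:-→d8:H3→d9:-→d10:-→d11:-→d12:-→d13:-→d14:-→d15:-→d16:-→d17:-→d18:-→d19:-→d20:-→d21:-→d22:-→d23:H2  best=H2
  add 72.16.0.0/12 -> H3 at depth 12
  ? 217.200.130.0  path d0:-→d1:-→d2:-→d3:-→d4:-→d5:-→d6:-→d7:-→d8:H3→d9:-→d10:-→d11:-→d12:-→d13:-→d14:-→d15:-→d16:-→d17:-→d18:-→d19:-→d20:-→d21:-→d22:-→d23:H2  best=H2
  ? 217.0.1.137  path d0:-→d1:-→d2:-→d3:-→d4:-→d5:-→d6:-→d7:-→d8:H3  best=H3
  add 217.192.0.0/12 -> H4 at depth 12
  add 72.30.0.0/16 -> H1 at depth 16
  add 217.200.128.0/20 -> H2 at depth 20
  add 72.30.214.59/32 -> H0 at depth 32
  add 72.30.214.59/32 -> H2 at depth 32
  ? 72.30.2.239  path d0:-→d1:-→d2:-→d3:-→d4:-→d5:-→d6:-→d7:-→d8:-→d9:-→d10:-→d11:-→d12:H3→d13:-→d14:-→d15:-→d16:H1  best=H1
  ? 72.30.23.30  path d0:-→d1:-→d2:-→d3:-→d4:-→d5:-→d6:-→d7:-→d8:-→d9:-→d10:-→d11:-→d12:H3→d13:-→d14:-→d15:-→d16:H1  best=H1
  add 217.192.0.0/12 -> H4 at depth 12
  - 217.192.0.0/12 clear@12
  add 72.30.214.0/24 -> H4 at depth 24
  ? 72.30.214.51  path d0:-→d1:-→d2:-→d3:-→d4:-→d5:-→d6:-→d7:-→d8:-→d9:-→d10:-→d11:-→d12:H3→d13:-→d14:-→d15:-→d16:H1→d17:-→d18:-→d19:-→d20:-→d21:-→d22:-→d23:-→d24:H4→d25:-→d26:-→d27:-→d28:-  best=H4
  ? 72.17.71.68  path d0:-→d1:-→d2:-→d3:-→d4:-→d5:-→d6:-→d7:-→d8:-→d9:-→d10:-→d11:-→d12:H3  best=H3
  - 217.200.130.0/23 clear@23
  ? 217.200.131.72  path d0:-→d1:-→d2:-→d3:-→d4:-→d5:-→d6:-→d7:-→d8:H3→d9:-→d10:-→d11:-→d12:-→d13:-→d14:-→d15:-→d16:-→d17:-→d18:-→d19:-→d20:H2→d21:-→d22:-→d23:-  best=H2
  ? 217.200.128.2  path d0:-→d1:-→d2:-→d3:-→d4:-→d5:-→d6:-→d7:-→d8:H3→d9:-→d10:-→d11:-→d12:-→d13:-→d14:-→d15:-→d16:-→d17:-→d18:-→d19:-→d20:H2→d21:-→d22:-  best=H2
  ? 89.118.228.166  path d0:-→d1:-→d2:-→d3:-  best=no-route
  ? 217.0.0.108  path d0:-→d1:-→d2:-→d3:-→d4:-→d5:-→d6:-→d7:-→d8:H3  best=H3
  add 217.200.131.0/25 -> H4 at depth 25
  add 72.0.0.0/5 -> H4 at depth 5
  ? 217.200.129.160  path d0:-→d1:-→d2:-→d3:-→d4:-→d5:-→d6:-→d7:-→d8:H3→d9:-→d10:-→d11:-→d12:-→d13:-→d14:-→d15:-→d16:-→d17:-→d18:-→d19:-→d20:H2→d21:-→d22:-  best=H2
  add 217.192.0.0/12 -> H4 at depth 12
  ? 184.121.127.89  path d0:-→d1:-  best=no-route
  ? 85.31.178.202  path d0:-→d1:-→d2:-→d3:-  best=no-route
  add 72.30.214.48/28 -> H0 at depth 28
  add 217.192.0.0/12 -> H3 at depth 12
  ? 217.200.131.2  path d0:-→d1:-→d2:-→d3:-→d4:-→d5:-→d6:-→d7:-→d8:H3→d9:-→d10:-→d11:-→d12:H3→d13:-→d14:-→d15:-→d16:-→d17:-→d18:-→d19:-→d20:H2→d21:-→d22:-→d23:-→d24:-→d25:H4  best=H4
  add 72.30.208.0/20 -> H1 at depth 20
  add 0.0.0.0/0 -> H4 at depth 0

== LOOKUPS ==
["H3","H2","H2","H3","H1","H1","H4","H3","H2","H2","no-route","H3","H2","no-route","no-route","H4"]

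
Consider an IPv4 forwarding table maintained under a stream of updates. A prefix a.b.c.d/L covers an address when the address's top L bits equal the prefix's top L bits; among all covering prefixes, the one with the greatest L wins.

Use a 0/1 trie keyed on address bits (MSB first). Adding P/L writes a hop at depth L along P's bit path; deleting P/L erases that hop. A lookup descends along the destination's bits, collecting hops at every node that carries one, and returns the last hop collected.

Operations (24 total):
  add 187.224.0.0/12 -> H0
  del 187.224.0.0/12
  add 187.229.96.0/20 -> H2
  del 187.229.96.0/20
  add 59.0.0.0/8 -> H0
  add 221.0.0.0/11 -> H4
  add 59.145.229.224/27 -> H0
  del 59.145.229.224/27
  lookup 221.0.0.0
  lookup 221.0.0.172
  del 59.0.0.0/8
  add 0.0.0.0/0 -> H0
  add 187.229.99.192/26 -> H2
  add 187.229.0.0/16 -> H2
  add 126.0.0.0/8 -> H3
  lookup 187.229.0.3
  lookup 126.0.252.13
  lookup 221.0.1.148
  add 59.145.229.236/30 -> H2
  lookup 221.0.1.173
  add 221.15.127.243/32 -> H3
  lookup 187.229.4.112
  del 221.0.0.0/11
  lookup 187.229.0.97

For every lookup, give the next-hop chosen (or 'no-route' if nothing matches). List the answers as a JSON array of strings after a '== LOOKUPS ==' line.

Trace:
  + 187.224.0.0/12 (H0) depth=12
  - 187.224.0.0/12 clear@12
  + 187.229.96.0/20 (H2) depth=20
  - 187.229.96.0/20 clear@20
  + 59.0.0.0/8 (H0) depth=8
  + 221.0.0.0/11 (H4) depth=11
  + 59.145.229.224/27 (H0) depth=27
  - 59.145.229.224/27 clear@27
  ? 221.0.0.0  path d0:-→d1:-→d2:-→d3:-→d4:-→d5:-→d6:-→d7:-→d8:-→d9:-→d10:-→d11:H4  best=H4
  ? 221.0.0.172  path d0:-→d1:-→d2:-→d3:-→d4:-→d5:-→d6:-→d7:-→d8:-→d9:-→d10:-→d11:H4  best=H4
  - 59.0.0.0/8 clear@8
  + 0.0.0.0/0 (H0) depth=0
  + 187.229.99.192/26 (H2) depth=26
  + 187.229.0.0/16 (H2) depth=16
  + 126.0.0.0/8 (H3) depth=8
  ? 187.229.0.3  path d0:H0→d1:-→d2:-→d3:-→d4:-→d5:-→d6:-→d7:-→d8:-→d9:-→d10:-→d11:-→d12:-→d13:-→d14:-→d15:-→d16:H2→d17:-  best=H2
  ? 126.0.252.13  path d0:H0→d1:-→d2:-→d3:-→d4:-→d5:-→d6:-→d7:-→d8:H3  best=H3
  ? 221.0.1.148  path d0:H0→d1:-→d2:-→d3:-→d4:-→d5:-→d6:-→d7:-→d8:-→d9:-→d10:-→d11:H4  best=H4
  + 59.145.229.236/30 (H2) depth=30
  ? 221.0.1.173  path d0:H0→d1:-→d2:-→d3:-→d4:-→d5:-→d6:-→d7:-→d8:-→d9:-→d10:-→d11:H4  best=H4
  + 221.15.127.243/32 (H3) depth=32
  ? 187.229.4.112  path d0:H0→d1:-→d2:-→d3:-→d4:-→d5:-→d6:-→d7:-→d8:-→d9:-→d10:-→d11:-→d12:-→d13:-→d14:-→d15:-→d16:H2→d17:-  best=H2
  - 221.0.0.0/11 clear@11
  ? 187.229.0.97  path d0:H0→d1:-→d2:-→d3:-→d4:-→d5:-→d6:-→d7:-→d8:-→d9:-→d10:-→d11:-→d12:-→d13:-→d14:-→d15:-→d16:H2→d17:-  best=H2

== LOOKUPS ==
["H4","H4","H2","H3","H4","H4","H2","H2"]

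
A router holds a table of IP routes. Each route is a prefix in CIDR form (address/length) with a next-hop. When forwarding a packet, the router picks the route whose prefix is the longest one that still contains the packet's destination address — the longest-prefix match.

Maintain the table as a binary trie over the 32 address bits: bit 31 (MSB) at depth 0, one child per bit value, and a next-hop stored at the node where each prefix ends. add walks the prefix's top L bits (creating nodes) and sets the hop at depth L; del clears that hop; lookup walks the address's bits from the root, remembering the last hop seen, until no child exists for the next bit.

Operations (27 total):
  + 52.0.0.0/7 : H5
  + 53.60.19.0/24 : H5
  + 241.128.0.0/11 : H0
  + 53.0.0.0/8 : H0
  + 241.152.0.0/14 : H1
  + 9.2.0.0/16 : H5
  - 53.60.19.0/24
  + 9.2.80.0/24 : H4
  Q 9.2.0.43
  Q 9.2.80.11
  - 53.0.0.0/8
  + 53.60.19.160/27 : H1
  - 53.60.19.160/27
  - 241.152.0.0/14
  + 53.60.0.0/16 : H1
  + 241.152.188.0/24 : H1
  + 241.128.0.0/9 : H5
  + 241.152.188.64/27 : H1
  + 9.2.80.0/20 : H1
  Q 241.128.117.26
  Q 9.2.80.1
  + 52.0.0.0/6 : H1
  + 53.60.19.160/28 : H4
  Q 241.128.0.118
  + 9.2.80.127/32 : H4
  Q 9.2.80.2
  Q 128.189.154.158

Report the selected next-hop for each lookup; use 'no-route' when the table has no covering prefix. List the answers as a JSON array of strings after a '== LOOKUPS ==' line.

Trace:
  + 52.0.0.0/7 (H5) depth=7
  + 53.60.19.0/24 (H5) depth=24
  + 241.128.0.0/11 (H0) depth=11
  + 53.0.0.0/8 (H0) depth=8
  + 241.152.0.0/14 (H1) depth=14
  + 9.2.0.0/16 (H5) depth=16
  del 53.60.19.0/24 (clear depth 24)
  + 9.2.80.0/24 (H4) depth=24
  Q 9.2.0.43: descend 00001001000000100 ; hops seen [H5] ; pick H5
  Q 9.2.80.11: descend 000010010000001001010000 ; hops seen [H5,H4] ; pick H4
  del 53.0.0.0/8 (clear depth 8)
  + 53.60.19.160/27 (H1) depth=27
  del 53.60.19.160/27 (clear depth 27)
  del 241.152.0.0/14 (clear depth 14)
  + 53.60.0.0/16 (H1) depth=16
  + 241.152.188.0/24 (H1) depth=24
  + 241.128.0.0/9 (H5) depth=9
  + 241.152.188.64/27 (H1) depth=27
  + 9.2.80.0/20 (H1) depth=20
  Q 241.128.117.26: descend 11110001100 ; hops seen [H5,H0] ; pick H0
  Q 9.2.80.1: descend 000010010000001001010000 ; hops seen [H5,H1,H4] ; pick H4
  + 52.0.0.0/6 (H1) depth=6
  + 53.60.19.160/28 (H4) depth=28
  Q 241.128.0.118: descend 11110001100 ; hops seen [H5,H0] ; pick H0
  + 9.2.80.127/32 (H4) depth=32
  Q 9.2.80.2: descend 0000100100000010010100000 ; hops seen [H5,H1,H4] ; pick H4
  Q 128.189.154.158: descend 1 ; hops seen [∅] ; pick no-route

== LOOKUPS ==
["H5","H4","H0","H4","H0","H4","no-route"]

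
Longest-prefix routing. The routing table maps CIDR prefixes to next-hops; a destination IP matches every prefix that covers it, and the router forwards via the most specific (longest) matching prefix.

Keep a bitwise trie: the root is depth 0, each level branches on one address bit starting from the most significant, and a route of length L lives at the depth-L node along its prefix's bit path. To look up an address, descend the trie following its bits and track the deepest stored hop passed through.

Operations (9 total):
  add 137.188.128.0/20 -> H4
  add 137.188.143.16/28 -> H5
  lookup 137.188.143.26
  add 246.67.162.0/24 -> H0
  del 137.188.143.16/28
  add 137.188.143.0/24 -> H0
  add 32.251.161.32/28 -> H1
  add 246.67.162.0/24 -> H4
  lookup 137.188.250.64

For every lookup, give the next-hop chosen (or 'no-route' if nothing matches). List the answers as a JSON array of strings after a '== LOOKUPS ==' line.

Trace:
  + 137.188.128.0/20 (H4) depth=20
  + 137.188.143.16/28 (H5) depth=28
  Q 137.188.143.26: descend 1000100110111100100011110001 ; hops seen [H4,H5] ; pick H5
  + 246.67.162.0/24 (H0) depth=24
  - 137.188.143.16/28 clear@28
  + 137.188.143.0/24 (H0) depth=24
  + 32.251.161.32/28 (H1) depth=28
  + 246.67.162.0/24 (H4) depth=24
  Q 137.188.250.64: descend 10001001101111001 ; hops seen [∅] ; pick no-route

== LOOKUPS ==
["H5","no-route"]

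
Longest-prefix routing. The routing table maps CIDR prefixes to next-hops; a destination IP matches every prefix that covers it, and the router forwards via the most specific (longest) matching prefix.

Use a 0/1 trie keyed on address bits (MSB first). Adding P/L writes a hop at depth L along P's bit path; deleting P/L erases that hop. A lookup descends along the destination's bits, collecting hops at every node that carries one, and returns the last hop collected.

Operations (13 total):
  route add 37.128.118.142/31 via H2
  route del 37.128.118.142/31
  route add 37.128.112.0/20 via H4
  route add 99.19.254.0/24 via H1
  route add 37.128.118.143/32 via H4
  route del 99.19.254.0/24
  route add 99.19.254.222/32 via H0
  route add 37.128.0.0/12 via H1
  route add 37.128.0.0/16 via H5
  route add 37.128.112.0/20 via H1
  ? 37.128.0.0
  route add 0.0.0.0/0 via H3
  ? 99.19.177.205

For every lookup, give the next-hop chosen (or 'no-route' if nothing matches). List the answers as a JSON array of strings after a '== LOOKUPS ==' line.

Trace:
  + 37.128.118.142/31 (H2) depth=31
  - 37.128.118.142/31 clear@31
  + 37.128.112.0/20 (H4) depth=20
  + 99.19.254.0/24 (H1) depth=24
  + 37.128.118.143/32 (H4) depth=32
  - 99.19.254.0/24 clear@24
  + 99.19.254.222/32 (H0) depth=32
  + 37.128.0.0/12 (H1) depth=12
  + 37.128.0.0/16 (H5) depth=16
  + 37.128.112.0/20 (H1) depth=20
  lookup 37.128.0.0: bits 00100101100000000 walk d0:-→d1:-→d2:-→d3:-→d4:-→d5:-→d6:-→d7:-→d8:-→d9:-→d10:-→d11:-→d12:H1→d13:-→d14:-→d15:-→d16:H5→d17:- -> H5
  + 0.0.0.0/0 (H3) depth=0
  lookup 99.19.177.205: bits 01100011000100111 walk d0:H3→d1:-→d2:-→d3:-→d4:-→d5:-→d6:-→d7:-→d8:-→d9:-→d10:-→d11:-→d12:-→d13:-→d14:-→d15:-→d16:-→d17:- -> H3

== LOOKUPS ==
["H5","H3"]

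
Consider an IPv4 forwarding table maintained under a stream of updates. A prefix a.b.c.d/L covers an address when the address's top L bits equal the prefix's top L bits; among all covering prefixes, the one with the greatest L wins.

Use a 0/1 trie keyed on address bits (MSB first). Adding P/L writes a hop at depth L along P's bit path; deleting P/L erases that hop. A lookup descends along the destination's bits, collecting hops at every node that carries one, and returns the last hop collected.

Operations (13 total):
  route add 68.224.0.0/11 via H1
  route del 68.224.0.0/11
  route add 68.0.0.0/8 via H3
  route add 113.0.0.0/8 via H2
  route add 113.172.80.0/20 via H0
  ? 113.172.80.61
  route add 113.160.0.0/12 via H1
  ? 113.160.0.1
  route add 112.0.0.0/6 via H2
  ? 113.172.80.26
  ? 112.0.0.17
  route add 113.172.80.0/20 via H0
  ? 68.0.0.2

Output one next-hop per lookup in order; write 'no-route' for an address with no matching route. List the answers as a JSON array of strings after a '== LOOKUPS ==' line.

Trace:
  + 68.224.0.0/11 (H1) depth=11
  - 68.224.0.0/11 clear@11
  + 68.0.0.0/8 (H3) depth=8
  + 113.0.0.0/8 (H2) depth=8
  + 113.172.80.0/20 (H0) depth=20
  Q 113.172.80.61: descend 01110001101011000101 ; hops seen [H2,H0] ; pick H0
  + 113.160.0.0/12 (H1) depth=12
  Q 113.160.0.1: descend 011100011010 ; hops seen [H2,H1] ; pick H1
  + 112.0.0.0/6 (H2) depth=6
  Q 113.172.80.26: descend 01110001101011000101 ; hops seen [H2,H2,H1,H0] ; pick H0
  Q 112.0.0.17: descend 0111000 ; hops seen [H2] ; pick H2
  + 113.172.80.0/20 (H0) depth=20
  Q 68.0.0.2: descend 01000100 ; hops seen [H3] ; pick H3

== LOOKUPS ==
["H0","H1","H0","H2","H3"]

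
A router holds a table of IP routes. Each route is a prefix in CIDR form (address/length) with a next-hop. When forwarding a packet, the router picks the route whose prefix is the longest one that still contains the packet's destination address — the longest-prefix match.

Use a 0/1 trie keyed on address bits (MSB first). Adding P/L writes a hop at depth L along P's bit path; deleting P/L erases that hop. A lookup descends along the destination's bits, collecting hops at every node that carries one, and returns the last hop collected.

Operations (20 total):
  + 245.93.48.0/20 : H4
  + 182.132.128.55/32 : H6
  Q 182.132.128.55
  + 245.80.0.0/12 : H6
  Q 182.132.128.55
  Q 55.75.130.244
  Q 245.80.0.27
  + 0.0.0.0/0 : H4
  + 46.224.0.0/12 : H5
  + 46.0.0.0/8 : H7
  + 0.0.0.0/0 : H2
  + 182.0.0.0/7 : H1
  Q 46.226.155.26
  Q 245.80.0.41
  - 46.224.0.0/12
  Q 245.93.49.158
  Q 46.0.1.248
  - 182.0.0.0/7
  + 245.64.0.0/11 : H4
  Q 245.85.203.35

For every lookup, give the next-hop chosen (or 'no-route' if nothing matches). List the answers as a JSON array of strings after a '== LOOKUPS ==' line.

Trace:
  add 245.93.48.0/20 -> H4 at depth 20
  add 182.132.128.55/32 -> H6 at depth 32
  lookup 182.132.128.55: bits 10110110100001001000000000110111 walk d0:-→d1:-→d2:-→d3:-→d4:-→d5:-→d6:-→d7:-→d8:-→d9:-→d10:-→d11:-→d12:-→d13:-→d14:-→d15:-→d16:-→d17:-→d18:-→d19:-→d20:-→d21:-→d22:-→d23:-→d24:-→d25:-→d26:-→d27:-→d28:-→d29:-→d30:-→d31:-→d32:H6 -> H6
  add 245.80.0.0/12 -> H6 at depth 12
  lookup 182.132.128.55: bits 10110110100001001000000000110111 walk d0:-→d1:-→d2:-→d3:-→d4:-→d5:-→d6:-→d7:-→d8:-→d9:-→d10:-→d11:-→d12:-→d13:-→d14:-→d15:-→d16:-→d17:-→d18:-→d19:-→d20:-→d21:-→d22:-→d23:-→d24:-→d25:-→d26:-→d27:-→d28:-→d29:-→d30:-→d31:-→d32:H6 -> H6
  lookup 55.75.130.244: bits ε walk d0:- -> no-route
  lookup 245.80.0.27: bits 111101010101 walk d0:-→d1:-→d2:-→d3:-→d4:-→d5:-→d6:-→d7:-→d8:-→d9:-→d10:-→d11:-→d12:H6 -> H6
  add 0.0.0.0/0 -> H4 at depth 0
  add 46.224.0.0/12 -> H5 at depth 12
  add 46.0.0.0/8 -> H7 at depth 8
  add 0.0.0.0/0 -> H2 at depth 0
  add 182.0.0.0/7 -> H1 at depth 7
  lookup 46.226.155.26: bits 001011101110 walk d0:H2→d1:-→d2:-→d3:-→d4:-→d5:-→d6:-→d7:-→d8:H7→d9:-→d10:-→d11:-→d12:H5 -> H5
  lookup 245.80.0.41: bits 111101010101 walk d0:H2→d1:-→d2:-→d3:-→d4:-→d5:-→d6:-→d7:-→d8:-→d9:-→d10:-→d11:-→d12:H6 -> H6
  del 46.224.0.0/12 (clear depth 12)
  lookup 245.93.49.158: bits 11110101010111010011 walk d0:H2→d1:-→d2:-→d3:-→d4:-→d5:-→d6:-→d7:-→d8:-→d9:-→d10:-→d11:-→d12:H6→d13:-→d14:-→d15:-→d16:-→d17:-→d18:-→d19:-→d20:H4 -> H4
  lookup 46.0.1.248: bits 00101110 walk d0:H2→d1:-→d2:-→d3:-→d4:-→d5:-→d6:-→d7:-→d8:H7 -> H7
  del 182.0.0.0/7 (clear depth 7)
  add 245.64.0.0/11 -> H4 at depth 11
  lookup 245.85.203.35: bits 111101010101 walk d0:H2→d1:-→d2:-→d3:-→d4:-→d5:-→d6:-→d7:-→d8:-→d9:-→d10:-→d11:H4→d12:H6 -> H6

== LOOKUPS ==
["H6","H6","no-route","H6","H5","H6","H4","H7","H6"]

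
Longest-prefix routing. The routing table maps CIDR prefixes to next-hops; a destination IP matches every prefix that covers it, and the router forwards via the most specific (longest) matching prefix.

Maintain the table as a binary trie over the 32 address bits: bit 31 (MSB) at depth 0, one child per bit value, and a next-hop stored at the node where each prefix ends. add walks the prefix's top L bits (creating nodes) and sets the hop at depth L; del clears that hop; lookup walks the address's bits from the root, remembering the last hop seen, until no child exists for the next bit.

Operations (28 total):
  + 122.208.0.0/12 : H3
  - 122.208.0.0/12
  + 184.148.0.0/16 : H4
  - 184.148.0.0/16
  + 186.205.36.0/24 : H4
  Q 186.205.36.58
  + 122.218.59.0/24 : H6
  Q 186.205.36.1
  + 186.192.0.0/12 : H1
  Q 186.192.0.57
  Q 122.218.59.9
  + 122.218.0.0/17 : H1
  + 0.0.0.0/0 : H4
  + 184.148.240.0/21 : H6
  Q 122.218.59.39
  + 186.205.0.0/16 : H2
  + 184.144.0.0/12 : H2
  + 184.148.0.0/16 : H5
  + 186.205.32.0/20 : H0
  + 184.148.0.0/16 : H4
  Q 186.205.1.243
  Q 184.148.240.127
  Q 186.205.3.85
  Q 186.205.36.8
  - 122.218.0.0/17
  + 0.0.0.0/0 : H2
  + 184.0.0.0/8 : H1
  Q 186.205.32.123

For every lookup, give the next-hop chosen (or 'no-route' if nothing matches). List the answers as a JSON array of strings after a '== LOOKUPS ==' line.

Apply in order:
  add 122.208.0.0/12 -> H3 at depth 12
  del 122.208.0.0/12 (clear depth 12)
  add 184.148.0.0/16 -> H4 at depth 16
  del 184.148.0.0/16 (clear depth 16)
  add 186.205.36.0/24 -> H4 at depth 24
  ? 186.205.36.58  path d0:-→d1:-→d2:-→d3:-→d4:-→d5:-→d6:-→d7:-→d8:-→d9:-→d10:-→d11:-→d12:-→d13:-→d14:-→d15:-→d16:-→d17:-→d18:-→d19:-→d20:-→d21:-→d22:-→d23:-→d24:H4  best=H4
  add 122.218.59.0/24 -> H6 at depth 24
  ? 186.205.36.1  path d0:-→d1:-→d2:-→d3:-→d4:-→d5:-→d6:-→d7:-→d8:-→d9:-→d10:-→d11:-→d12:-→d13:-→d14:-→d15:-→d16:-→d17:-→d18:-→d19:-→d20:-→d21:-→d22:-→d23:-→d24:H4  best=H4
  add 186.192.0.0/12 -> H1 at depth 12
  ? 186.192.0.57  path d0:-→d1:-→d2:-→d3:-→d4:-→d5:-→d6:-→d7:-→d8:-→d9:-→d10:-→d11:-→d12:H1  best=H1
  ? 122.218.59.9  path d0:-→d1:-→d2:-→d3:-→d4:-→d5:-→d6:-→d7:-→d8:-→d9:-→d10:-→d11:-→d12:-→d13:-→d14:-→d15:-→d16:-→d17:-→d18:-→d19:-→d20:-→d21:-→d22:-→d23:-→d24:H6  best=H6
  add 122.218.0.0/17 -> H1 at depth 17
  add 0.0.0.0/0 -> H4 at depth 0
  add 184.148.240.0/21 -> H6 at depth 21
  ? 122.218.59.39  path d0:H4→d1:-→d2:-→d3:-→d4:-→d5:-→d6:-→d7:-→d8:-→d9:-→d10:-→d11:-→d12:-→d13:-→d14:-→d15:-→d16:-→d17:H1→d18:-→d19:-→d20:-→d21:-→d22:-→d23:-→d24:H6  best=H6
  add 186.205.0.0/16 -> H2 at depth 16
  add 184.144.0.0/12 -> H2 at depth 12
  add 184.148.0.0/16 -> H5 at depth 16
  add 186.205.32.0/20 -> H0 at depth 20
  add 184.148.0.0/16 -> H4 at depth 16
  ? 186.205.1.243  path d0:H4→d1:-→d2:-→d3:-→d4:-→d5:-→d6:-→d7:-→d8:-→d9:-→d10:-→d11:-→d12:H1→d13:-→d14:-→d15:-→d16:H2→d17:-→d18:-  best=H2
  ? 184.148.240.127  path d0:H4→d1:-→d2:-→d3:-→d4:-→d5:-→d6:-→d7:-→d8:-→d9:-→d10:-→d11:-→d12:H2→d13:-→d14:-→d15:-→d16:H4→d17:-→d18:-→d19:-→d20:-→d21:H6  best=H6
  ? 186.205.3.85  path d0:H4→d1:-→d2:-→d3:-→d4:-→d5:-→d6:-→d7:-→d8:-→d9:-→d10:-→d11:-→d12:H1→d13:-→d14:-→d15:-→d16:H2→d17:-→d18:-  best=H2
  ? 186.205.36.8  path d0:H4→d1:-→d2:-→d3:-→d4:-→d5:-→d6:-→d7:-→d8:-→d9:-→d10:-→d11:-→d12:H1→d13:-→d14:-→d15:-→d16:H2→d17:-→d18:-→d19:-→d20:H0→d21:-→d22:-→d23:-→d24:H4  best=H4
  del 122.218.0.0/17 (clear depth 17)
  add 0.0.0.0/0 -> H2 at depth 0
  add 184.0.0.0/8 -> H1 at depth 8
  ? 186.205.32.123  path d0:H2→d1:-→d2:-→d3:-→d4:-→d5:-→d6:-→d7:-→d8:-→d9:-→d10:-→d11:-→d12:H1→d13:-→d14:-→d15:-→d16:H2→d17:-→d18:-→d19:-→d20:H0→d21:-  best=H0

== LOOKUPS ==
["H4","H4","H1","H6","H6","H2","H6","H2","H4","H0"]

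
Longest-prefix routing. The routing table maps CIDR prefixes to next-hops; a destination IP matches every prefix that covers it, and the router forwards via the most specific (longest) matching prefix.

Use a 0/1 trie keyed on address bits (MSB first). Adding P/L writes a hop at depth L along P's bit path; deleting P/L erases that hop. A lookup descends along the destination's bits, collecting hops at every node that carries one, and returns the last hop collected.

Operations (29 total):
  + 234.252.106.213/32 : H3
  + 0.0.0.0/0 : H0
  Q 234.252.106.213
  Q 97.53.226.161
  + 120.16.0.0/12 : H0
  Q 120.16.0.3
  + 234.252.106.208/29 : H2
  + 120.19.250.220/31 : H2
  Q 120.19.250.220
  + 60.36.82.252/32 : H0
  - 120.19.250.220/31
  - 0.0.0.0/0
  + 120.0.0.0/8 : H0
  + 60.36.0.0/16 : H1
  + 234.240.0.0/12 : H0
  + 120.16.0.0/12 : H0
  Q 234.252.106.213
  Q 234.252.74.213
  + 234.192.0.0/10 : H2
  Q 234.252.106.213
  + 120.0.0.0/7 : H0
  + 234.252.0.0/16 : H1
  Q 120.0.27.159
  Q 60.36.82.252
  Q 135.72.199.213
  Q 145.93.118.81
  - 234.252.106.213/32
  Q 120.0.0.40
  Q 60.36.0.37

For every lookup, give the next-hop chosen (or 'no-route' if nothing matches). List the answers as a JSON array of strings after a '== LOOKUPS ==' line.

Trace:
  add 234.252.106.213/32 -> H3 at depth 32
  add 0.0.0.0/0 -> H0 at depth 0
  Q 234.252.106.213: descend 11101010111111000110101011010101 ; hops seen [H0,H3] ; pick H3
  Q 97.53.226.161: descend ε ; hops seen [H0] ; pick H0
  add 120.16.0.0/12 -> H0 at depth 12
  Q 120.16.0.3: descend 011110000001 ; hops seen [H0,H0] ; pick H0
  add 234.252.106.208/29 -> H2 at depth 29
  add 120.19.250.220/31 -> H2 at depth 31
  Q 120.19.250.220: descend 0111100000010011111110101101110 ; hops seen [H0,H0,H2] ; pick H2
  add 60.36.82.252/32 -> H0 at depth 32
  del 120.19.250.220/31 (clear depth 31)
  del 0.0.0.0/0 (clear depth 0)
  add 120.0.0.0/8 -> H0 at depth 8
  add 60.36.0.0/16 -> H1 at depth 16
  add 234.240.0.0/12 -> H0 at depth 12
  add 120.16.0.0/12 -> H0 at depth 12
  Q 234.252.106.213: descend 11101010111111000110101011010101 ; hops seen [H0,H2,H3] ; pick H3
  Q 234.252.74.213: descend 111010101111110001 ; hops seen [H0] ; pick H0
  add 234.192.0.0/10 -> H2 at depth 10
  Q 234.252.106.213: descend 11101010111111000110101011010101 ; hops seen [H2,H0,H2,H3] ; pick H3
  add 120.0.0.0/7 -> H0 at depth 7
  add 234.252.0.0/16 -> H1 at depth 16
  Q 120.0.27.159: descend 01111000000 ; hops seen [H0,H0] ; pick H0
  Q 60.36.82.252: descend 00111100001001000101001011111100 ; hops seen [H1,H0] ; pick H0
  Q 135.72.199.213: descend 1 ; hops seen [∅] ; pick no-route
  Q 145.93.118.81: descend 1 ; hops seen [∅] ; pick no-route
  del 234.252.106.213/32 (clear depth 32)
  Q 120.0.0.40: descend 01111000000 ; hops seen [H0,H0] ; pick H0
  Q 60.36.0.37: descend 00111100001001000 ; hops seen [H1] ; pick H1

== LOOKUPS ==
["H3","H0","H0","H2","H3","H0","H3","H0","H0","no-route","no-route","H0","H1"]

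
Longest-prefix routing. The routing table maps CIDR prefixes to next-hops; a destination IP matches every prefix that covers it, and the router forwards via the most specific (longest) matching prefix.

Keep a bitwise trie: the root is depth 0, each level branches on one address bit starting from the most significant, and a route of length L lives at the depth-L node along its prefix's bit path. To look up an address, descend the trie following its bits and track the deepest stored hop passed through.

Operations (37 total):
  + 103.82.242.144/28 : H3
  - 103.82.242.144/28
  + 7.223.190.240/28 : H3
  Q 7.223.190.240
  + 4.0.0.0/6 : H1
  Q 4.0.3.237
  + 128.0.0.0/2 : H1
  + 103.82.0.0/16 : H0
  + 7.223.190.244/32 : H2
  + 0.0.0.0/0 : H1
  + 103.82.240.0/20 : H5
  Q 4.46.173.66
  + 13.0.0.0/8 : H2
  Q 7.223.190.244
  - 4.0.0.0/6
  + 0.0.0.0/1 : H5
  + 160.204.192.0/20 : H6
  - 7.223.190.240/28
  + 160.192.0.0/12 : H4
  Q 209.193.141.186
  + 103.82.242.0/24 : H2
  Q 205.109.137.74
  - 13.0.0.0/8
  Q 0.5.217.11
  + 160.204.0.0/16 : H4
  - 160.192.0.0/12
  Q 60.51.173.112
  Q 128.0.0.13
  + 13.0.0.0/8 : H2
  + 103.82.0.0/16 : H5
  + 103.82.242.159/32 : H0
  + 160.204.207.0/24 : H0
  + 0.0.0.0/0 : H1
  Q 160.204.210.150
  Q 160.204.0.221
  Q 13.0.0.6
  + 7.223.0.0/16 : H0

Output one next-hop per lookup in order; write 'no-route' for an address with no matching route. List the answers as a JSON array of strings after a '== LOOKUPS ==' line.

Process each operation:
  add 103.82.242.144/28 -> H3 at depth 28
  - 103.82.242.144/28 clear@28
  add 7.223.190.240/28 -> H3 at depth 28
  lookup 7.223.190.240: bits 0000011111011111101111101111 walk d0:-→d1:-→d2:-→d3:-→d4:-→d5:-→d6:-→d7:-→d8:-→d9:-→d10:-→d11:-→d12:-→d13:-→d14:-→d15:-→d16:-→d17:-→d18:-→d19:-→d20:-→d21:-→d22:-→d23:-→d24:-→d25:-→d26:-→d27:-→d28:H3 -> H3
  add 4.0.0.0/6 -> H1 at depth 6
  lookup 4.0.3.237: bits 000001 walk d0:-→d1:-→d2:-→d3:-→d4:-→d5:-→d6:H1 -> H1
  add 128.0.0.0/2 -> H1 at depth 2
  add 103.82.0.0/16 -> H0 at depth 16
  add 7.223.190.244/32 -> H2 at depth 32
  add 0.0.0.0/0 -> H1 at depth 0
  add 103.82.240.0/20 -> H5 at depth 20
  lookup 4.46.173.66: bits 000001 walk d0:H1→d1:-→d2:-→d3:-→d4:-→d5:-→d6:H1 -> H1
  add 13.0.0.0/8 -> H2 at depth 8
  lookup 7.223.190.244: bits 00000111110111111011111011110100 walk d0:H1→d1:-→d2:-→d3:-→d4:-→d5:-→d6:H1→d7:-→d8:-→d9:-→d10:-→d11:-→d12:-→d13:-→d14:-→d15:-→d16:-→d17:-→d18:-→d19:-→d20:-→d21:-→d22:-→d23:-→d24:-→d25:-→d26:-→d27:-→d28:H3→d29:-→d30:-→d31:-→d32:H2 -> H2
  - 4.0.0.0/6 clear@6
  add 0.0.0.0/1 -> H5 at depth 1
  add 160.204.192.0/20 -> H6 at depth 20
  - 7.223.190.240/28 clear@28
  add 160.192.0.0/12 -> H4 at depth 12
  lookup 209.193.141.186: bits 1 walk d0:H1→d1:- -> H1
  add 103.82.242.0/24 -> H2 at depth 24
  lookup 205.109.137.74: bits 1 walk d0:H1→d1:- -> H1
  - 13.0.0.0/8 clear@8
  lookup 0.5.217.11: bits 00000 walk d0:H1→d1:H5→d2:-→d3:-→d4:-→d5:- -> H5
  add 160.204.0.0/16 -> H4 at depth 16
  - 160.192.0.0/12 clear@12
  lookup 60.51.173.112: bits 00 walk d0:H1→d1:H5→d2:- -> H5
  lookup 128.0.0.13: bits 10 walk d0:H1→d1:-→d2:H1 -> H1
  add 13.0.0.0/8 -> H2 at depth 8
  add 103.82.0.0/16 -> H5 at depth 16
  add 103.82.242.159/32 -> H0 at depth 32
  add 160.204.207.0/24 -> H0 at depth 24
  add 0.0.0.0/0 -> H1 at depth 0
  lookup 160.204.210.150: bits 1010000011001100110 walk d0:H1→d1:-→d2:H1→d3:-→d4:-→d5:-→d6:-→d7:-→d8:-→d9:-→d10:-→d11:-→d12:-→d13:-→d14:-→d15:-→d16:H4→d17:-→d18:-→d19:- -> H4
  lookup 160.204.0.221: bits 1010000011001100 walk d0:H1→d1:-→d2:H1→d3:-→d4:-→d5:-→d6:-→d7:-→d8:-→d9:-→d10:-→d11:-→d12:-→d13:-→d14:-→d15:-→d16:H4 -> H4
  lookup 13.0.0.6: bits 00001101 walk d0:H1→d1:H5→d2:-→d3:-→d4:-→d5:-→d6:-→d7:-→d8:H2 -> H2
  add 7.223.0.0/16 -> H0 at depth 16

== LOOKUPS ==
["H3","H1","H1","H2","H1","H1","H5","H5","H1","H4","H4","H2"]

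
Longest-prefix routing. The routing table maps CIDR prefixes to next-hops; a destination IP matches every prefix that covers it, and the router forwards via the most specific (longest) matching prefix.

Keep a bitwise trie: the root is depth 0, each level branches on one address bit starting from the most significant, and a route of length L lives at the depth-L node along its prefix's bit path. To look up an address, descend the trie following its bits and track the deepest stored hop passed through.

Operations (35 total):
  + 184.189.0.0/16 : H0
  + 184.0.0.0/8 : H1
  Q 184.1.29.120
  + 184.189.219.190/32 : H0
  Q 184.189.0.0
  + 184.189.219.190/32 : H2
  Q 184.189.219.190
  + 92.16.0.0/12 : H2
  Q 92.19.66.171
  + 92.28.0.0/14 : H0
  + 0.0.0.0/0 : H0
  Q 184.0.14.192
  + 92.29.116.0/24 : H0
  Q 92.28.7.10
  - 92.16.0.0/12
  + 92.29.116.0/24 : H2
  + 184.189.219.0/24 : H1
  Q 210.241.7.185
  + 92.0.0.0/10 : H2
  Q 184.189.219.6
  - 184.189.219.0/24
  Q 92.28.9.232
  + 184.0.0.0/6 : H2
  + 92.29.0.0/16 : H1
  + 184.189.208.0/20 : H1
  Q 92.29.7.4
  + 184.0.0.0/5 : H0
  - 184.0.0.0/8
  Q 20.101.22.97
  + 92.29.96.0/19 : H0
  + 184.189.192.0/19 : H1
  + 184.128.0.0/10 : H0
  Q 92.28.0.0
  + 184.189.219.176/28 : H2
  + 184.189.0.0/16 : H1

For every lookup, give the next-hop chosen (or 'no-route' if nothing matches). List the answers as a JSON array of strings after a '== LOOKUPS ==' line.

Apply in order:
  add 184.189.0.0/16 -> H0 at depth 16
  add 184.0.0.0/8 -> H1 at depth 8
  ? 184.1.29.120  path d0:-→d1:-→d2:-→d3:-→d4:-→d5:-→d6:-→d7:-→d8:H1  best=H1
  add 184.189.219.190/32 -> H0 at depth 32
  ? 184.189.0.0  path d0:-→d1:-→d2:-→d3:-→d4:-→d5:-→d6:-→d7:-→d8:H1→d9:-→d10:-→d11:-→d12:-→d13:-→d14:-→d15:-→d16:H0  best=H0
  add 184.189.219.190/32 -> H2 at depth 32
  ? 184.189.219.190  path d0:-→d1:-→d2:-→d3:-→d4:-→d5:-→d6:-→d7:-→d8:H1→d9:-→d10:-→d11:-→d12:-→d13:-→d14:-→d15:-→d16:H0→d17:-→d18:-→d19:-→d20:-→d21:-→d22:-→d23:-→d24:-→d25:-→d26:-→d27:-→d28:-→d29:-→d30:-→d31:-→d32:H2  best=H2
  add 92.16.0.0/12 -> H2 at depth 12
  ? 92.19.66.171  path d0:-→d1:-→d2:-→d3:-→d4:-→d5:-→d6:-→d7:-→d8:-→d9:-→d10:-→d11:-→d12:H2  best=H2
  add 92.28.0.0/14 -> H0 at depth 14
  add 0.0.0.0/0 -> H0 at depth 0
  ? 184.0.14.192  path d0:H0→d1:-→d2:-→d3:-→d4:-→d5:-→d6:-→d7:-→d8:H1  best=H1
  add 92.29.116.0/24 -> H0 at depth 24
  ? 92.28.7.10  path d0:H0→d1:-→d2:-→d3:-→d4:-→d5:-→d6:-→d7:-→d8:-→d9:-→d10:-→d11:-→d12:H2→d13:-→d14:H0→d15:-  best=H0
  - 92.16.0.0/12 clear@12
  add 92.29.116.0/24 -> H2 at depth 24
  add 184.189.219.0/24 -> H1 at depth 24
  ? 210.241.7.185  path d0:H0→d1:-  best=H0
  add 92.0.0.0/10 -> H2 at depth 10
  ? 184.189.219.6  path d0:H0→d1:-→d2:-→d3:-→d4:-→d5:-→d6:-→d7:-→d8:H1→d9:-→d10:-→d11:-→d12:-→d13:-→d14:-→d15:-→d16:H0→d17:-→d18:-→d19:-→d20:-→d21:-→d22:-→d23:-→d24:H1  best=H1
  - 184.189.219.0/24 clear@24
  ? 92.28.9.232  path d0:H0→d1:-→d2:-→d3:-→d4:-→d5:-→d6:-→d7:-→d8:-→d9:-→d10:H2→d11:-→d12:-→d13:-→d14:H0→d15:-  best=H0
  add 184.0.0.0/6 -> H2 at depth 6
  add 92.29.0.0/16 -> H1 at depth 16
  add 184.189.208.0/20 -> H1 at depth 20
  ? 92.29.7.4  path d0:H0→d1:-→d2:-→d3:-→d4:-→d5:-→d6:-→d7:-→d8:-→d9:-→d10:H2→d11:-→d12:-→d13:-→d14:H0→d15:-→d16:H1→d17:-  best=H1
  add 184.0.0.0/5 -> H0 at depth 5
  - 184.0.0.0/8 clear@8
  ? 20.101.22.97  path d0:H0→d1:-  best=H0
  add 92.29.96.0/19 -> H0 at depth 19
  add 184.189.192.0/19 -> H1 at depth 19
  add 184.128.0.0/10 -> H0 at depth 10
  ? 92.28.0.0  path d0:H0→d1:-→d2:-→d3:-→d4:-→d5:-→d6:-→d7:-→d8:-→d9:-→d10:H2→d11:-→d12:-→d13:-→d14:H0→d15:-  best=H0
  add 184.189.219.176/28 -> H2 at depth 28
  add 184.189.0.0/16 -> H1 at depth 16

== LOOKUPS ==
["H1","H0","H2","H2","H1","H0","H0","H1","H0","H1","H0","H0"]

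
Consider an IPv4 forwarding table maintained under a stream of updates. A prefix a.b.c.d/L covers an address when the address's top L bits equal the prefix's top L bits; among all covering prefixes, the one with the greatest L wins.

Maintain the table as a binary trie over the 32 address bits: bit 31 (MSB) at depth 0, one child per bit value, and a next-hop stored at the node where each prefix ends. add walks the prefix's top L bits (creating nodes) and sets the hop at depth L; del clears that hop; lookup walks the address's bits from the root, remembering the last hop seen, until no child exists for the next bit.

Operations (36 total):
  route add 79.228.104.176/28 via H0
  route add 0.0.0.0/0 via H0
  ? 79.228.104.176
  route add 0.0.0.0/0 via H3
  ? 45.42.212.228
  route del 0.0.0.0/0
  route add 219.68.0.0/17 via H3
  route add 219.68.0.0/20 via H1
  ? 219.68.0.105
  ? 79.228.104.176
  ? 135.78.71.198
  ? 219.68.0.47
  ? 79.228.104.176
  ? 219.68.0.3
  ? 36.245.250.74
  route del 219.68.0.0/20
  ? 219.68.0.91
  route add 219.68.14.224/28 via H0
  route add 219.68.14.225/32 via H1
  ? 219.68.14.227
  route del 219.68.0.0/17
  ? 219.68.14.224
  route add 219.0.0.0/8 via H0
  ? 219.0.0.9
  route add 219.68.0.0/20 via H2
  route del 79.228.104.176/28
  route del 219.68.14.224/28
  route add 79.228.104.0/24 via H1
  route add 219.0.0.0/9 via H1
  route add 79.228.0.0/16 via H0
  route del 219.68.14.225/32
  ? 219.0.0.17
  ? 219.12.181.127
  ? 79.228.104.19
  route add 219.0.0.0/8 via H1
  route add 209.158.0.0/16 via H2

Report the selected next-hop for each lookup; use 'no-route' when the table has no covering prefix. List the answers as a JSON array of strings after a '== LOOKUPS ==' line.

Trace:
  add 79.228.104.176/28 -> H0 at depth 28
  add 0.0.0.0/0 -> H0 at depth 0
  ? 79.228.104.176  path d0:H0→d1:-→d2:-→d3:-→d4:-→d5:-→d6:-→d7:-→d8:-→d9:-→d10:-→d11:-→d12:-→d13:-→d14:-→d15:-→d16:-→d17:-→d18:-→d19:-→d20:-→d21:-→d22:-→d23:-→d24:-→d25:-→d26:-→d27:-→d28:H0  best=H0
  add 0.0.0.0/0 -> H3 at depth 0
  ? 45.42.212.228  path d0:H3→d1:-  best=H3
  - 0.0.0.0/0 clear@0
  add 219.68.0.0/17 -> H3 at depth 17
  add 219.68.0.0/20 -> H1 at depth 20
  ? 219.68.0.105  path d0:-→d1:-→d2:-→d3:-→d4:-→d5:-→d6:-→d7:-→d8:-→d9:-→d10:-→d11:-→d12:-→d13:-→d14:-→d15:-→d16:-→d17:H3→d18:-→d19:-→d20:H1  best=H1
  ? 79.228.104.176  path d0:-→d1:-→d2:-→d3:-→d4:-→d5:-→d6:-→d7:-→d8:-→d9:-→d10:-→d11:-→d12:-→d13:-→d14:-→d15:-→d16:-→d17:-→d18:-→d19:-→d20:-→d21:-→d22:-→d23:-→d24:-→d25:-→d26:-→d27:-→d28:H0  best=H0
  ? 135.78.71.198  path d0:-→d1:-  best=no-route
  ? 219.68.0.47  path d0:-→d1:-→d2:-→d3:-→d4:-→d5:-→d6:-→d7:-→d8:-→d9:-→d10:-→d11:-→d12:-→d13:-→d14:-→d15:-→d16:-→d17:H3→d18:-→d19:-→d20:H1  best=H1
  ? 79.228.104.176  path d0:-→d1:-→d2:-→d3:-→d4:-→d5:-→d6:-→d7:-→d8:-→d9:-→d10:-→d11:-→d12:-→d13:-→d14:-→d15:-→d16:-→d17:-→d18:-→d19:-→d20:-→d21:-→d22:-→d23:-→d24:-→d25:-→d26:-→d27:-→d28:H0  best=H0
  ? 219.68.0.3  path d0:-→d1:-→d2:-→d3:-→d4:-→d5:-→d6:-→d7:-→d8:-→d9:-→d10:-→d11:-→d12:-→d13:-→d14:-→d15:-→d16:-→d17:H3→d18:-→d19:-→d20:H1  best=H1
  ? 36.245.250.74  path d0:-→d1:-  best=no-route
  - 219.68.0.0/20 clear@20
  ? 219.68.0.91  path d0:-→d1:-→d2:-→d3:-→d4:-→d5:-→d6:-→d7:-→d8:-→d9:-→d10:-→d11:-→d12:-→d13:-→d14:-→d15:-→d16:-→d17:H3→d18:-→d19:-→d20:-  best=H3
  add 219.68.14.224/28 -> H0 at depth 28
  add 219.68.14.225/32 -> H1 at depth 32
  ? 219.68.14.227  path d0:-→d1:-→d2:-→d3:-→d4:-→d5:-→d6:-→d7:-→d8:-→d9:-→d10:-→d11:-→d12:-→d13:-→d14:-→d15:-→d16:-→d17:H3→d18:-→d19:-→d20:-→d21:-→d22:-→d23:-→d24:-→d25:-→d26:-→d27:-→d28:H0→d29:-→d30:-  best=H0
  - 219.68.0.0/17 clear@17
  ? 219.68.14.224  path d0:-→d1:-→d2:-→d3:-→d4:-→d5:-→d6:-→d7:-→d8:-→d9:-→d10:-→d11:-→d12:-→d13:-→d14:-→d15:-→d16:-→d17:-→d18:-→d19:-→d20:-→d21:-→d22:-→d23:-→d24:-→d25:-→d26:-→d27:-→d28:H0→d29:-→d30:-→d31:-  best=H0
  add 219.0.0.0/8 -> H0 at depth 8
  ? 219.0.0.9  path d0:-→d1:-→d2:-→d3:-→d4:-→d5:-→d6:-→d7:-→d8:H0→d9:-  best=H0
  add 219.68.0.0/20 -> H2 at depth 20
  - 79.228.104.176/28 clear@28
  - 219.68.14.224/28 clear@28
  add 79.228.104.0/24 -> H1 at depth 24
  add 219.0.0.0/9 -> H1 at depth 9
  add 79.228.0.0/16 -> H0 at depth 16
  - 219.68.14.225/32 clear@32
  ? 219.0.0.17  path d0:-→d1:-→d2:-→d3:-→d4:-→d5:-→d6:-→d7:-→d8:H0→d9:H1  best=H1
  ? 219.12.181.127  path d0:-→d1:-→d2:-→d3:-→d4:-→d5:-→d6:-→d7:-→d8:H0→d9:H1  best=H1
  ? 79.228.104.19  path d0:-→d1:-→d2:-→d3:-→d4:-→d5:-→d6:-→d7:-→d8:-→d9:-→d10:-→d11:-→d12:-→d13:-→d14:-→d15:-→d16:H0→d17:-→d18:-→d19:-→d20:-→d21:-→d22:-→d23:-→d24:H1  best=H1
  add 219.0.0.0/8 -> H1 at depth 8
  add 209.158.0.0/16 -> H2 at depth 16

== LOOKUPS ==
["H0","H3","H1","H0","no-route","H1","H0","H1","no-route","H3","H0","H0","H0","H1","H1","H1"]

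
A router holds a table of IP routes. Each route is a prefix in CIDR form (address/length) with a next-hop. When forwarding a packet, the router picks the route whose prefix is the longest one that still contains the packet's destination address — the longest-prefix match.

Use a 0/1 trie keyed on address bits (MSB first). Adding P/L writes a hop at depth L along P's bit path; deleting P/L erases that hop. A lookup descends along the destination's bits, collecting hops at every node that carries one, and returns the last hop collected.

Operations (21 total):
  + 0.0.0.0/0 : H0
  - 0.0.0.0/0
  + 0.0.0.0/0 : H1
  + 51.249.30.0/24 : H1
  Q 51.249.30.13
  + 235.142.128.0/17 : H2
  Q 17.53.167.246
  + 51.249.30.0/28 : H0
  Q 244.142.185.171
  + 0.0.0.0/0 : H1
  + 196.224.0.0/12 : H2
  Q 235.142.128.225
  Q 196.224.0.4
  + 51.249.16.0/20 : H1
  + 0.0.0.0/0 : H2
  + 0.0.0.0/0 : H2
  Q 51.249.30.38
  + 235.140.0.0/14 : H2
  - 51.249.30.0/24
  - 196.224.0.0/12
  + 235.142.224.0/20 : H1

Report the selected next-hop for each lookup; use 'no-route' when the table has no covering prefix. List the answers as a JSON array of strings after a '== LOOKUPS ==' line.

Process each operation:
  add 0.0.0.0/0 -> H0 at depth 0
  - 0.0.0.0/0 clear@0
  add 0.0.0.0/0 -> H1 at depth 0
  add 51.249.30.0/24 -> H1 at depth 24
  ? 51.249.30.13  path d0:H1→d1:-→d2:-→d3:-→d4:-→d5:-→d6:-→d7:-→d8:-→d9:-→d10:-→d11:-→d12:-→d13:-→d14:-→d15:-→d16:-→d17:-→d18:-→d19:-→d20:-→d21:-→d22:-→d23:-→d24:H1  best=H1
  add 235.142.128.0/17 -> H2 at depth 17
  ? 17.53.167.246  path d0:H1→d1:-→d2:-  best=H1
  add 51.249.30.0/28 -> H0 at depth 28
  ? 244.142.185.171  path d0:H1→d1:-→d2:-→d3:-  best=H1
  add 0.0.0.0/0 -> H1 at depth 0
  add 196.224.0.0/12 -> H2 at depth 12
  ? 235.142.128.225  path d0:H1→d1:-→d2:-→d3:-→d4:-→d5:-→d6:-→d7:-→d8:-→d9:-→d10:-→d11:-→d12:-→d13:-→d14:-→d15:-→d16:-→d17:H2  best=H2
  ? 196.224.0.4  path d0:H1→d1:-→d2:-→d3:-→d4:-→d5:-→d6:-→d7:-→d8:-→d9:-→d10:-→d11:-→d12:H2  best=H2
  add 51.249.16.0/20 -> H1 at depth 20
  add 0.0.0.0/0 -> H2 at depth 0
  add 0.0.0.0/0 -> H2 at depth 0
  ? 51.249.30.38  path d0:H2→d1:-→d2:-→d3:-→d4:-→d5:-→d6:-→d7:-→d8:-→d9:-→d10:-→d11:-→d12:-→d13:-→d14:-→d15:-→d16:-→d17:-→d18:-→d19:-→d20:H1→d21:-→d22:-→d23:-→d24:H1→d25:-→d26:-  best=H1
  add 235.140.0.0/14 -> H2 at depth 14
  - 51.249.30.0/24 clear@24
  - 196.224.0.0/12 clear@12
  add 235.142.224.0/20 -> H1 at depth 20

== LOOKUPS ==
["H1","H1","H1","H2","H2","H1"]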